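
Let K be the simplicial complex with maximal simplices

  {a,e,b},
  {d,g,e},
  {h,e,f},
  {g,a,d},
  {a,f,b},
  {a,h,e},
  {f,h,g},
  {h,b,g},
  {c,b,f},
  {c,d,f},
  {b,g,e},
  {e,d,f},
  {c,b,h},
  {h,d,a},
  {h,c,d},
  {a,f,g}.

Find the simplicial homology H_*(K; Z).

We work with the vertex ordering a < b < c < d < e < f < g < h. The simplices of K, each written with vertices in increasing order, are:

  0-simplices (8): a, b, c, d, e, f, g, h
  1-simplices (24): ab, ad, ae, af, ag, ah, bc, be, bf, bg, bh, cd, cf, ch, de, df, dg, dh, ef, eg, eh, fg, fh, gh
  2-simplices (16): abe, abf, adg, adh, aeh, afg, bcf, bch, beg, bgh, cdf, cdh, def, deg, efh, fgh

so the chain groups are C_0 ≅ Z^8, C_1 ≅ Z^24, C_2 ≅ Z^16.

The boundary map ∂_1: C_1 → C_0 is given by ∂[p,q] = [q] − [p].
The 8×24 boundary matrix has rank 7 and Smith normal form diag(1,1,1,1,1,1,1).

∂_2: C_2 → C_1 maps a triangle to the signed sum of its edges. For instance
  ∂deg = eg − dg + de,
  ∂adh = dh − ah + ad.
The 24×16 boundary matrix has rank 15 and Smith normal form diag(1,1,1,1,1,1,1,1,1,1,1,1,1,1,1).

Now H_k = ker ∂_k / im ∂_{k+1}, so:

  H_0: rank C_0 − rank ∂_1 = 8 − 7 = 1, and the invariant factors of ∂_1 are all 1, so H_0 ≅ Z.
  H_1: rank ker ∂_1 − rank ∂_2 = (24 − 7) − 15 = 2, and the invariant factors of ∂_2 are all 1, so H_1 ≅ Z^2.
  H_2: rank ker ∂_2 − rank ∂_3 = (16 − 15) − 0 = 1, and there is no ∂_3, so H_2 ≅ Z.

H_0 ≅ Z,  H_1 ≅ Z^2,  H_2 ≅ Z.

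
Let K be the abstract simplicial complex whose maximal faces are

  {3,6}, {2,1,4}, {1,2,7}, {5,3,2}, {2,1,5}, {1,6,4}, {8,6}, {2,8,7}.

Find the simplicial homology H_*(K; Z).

Take the total order 1 < 2 < 3 < 4 < 5 < 6 < 7 < 8 on the vertex set. Then K (dimension 2) consists of the simplices:

  0-simplices (8): [1], [2], [3], [4], [5], [6], [7], [8]
  1-simplices (15): [1,2], [1,4], [1,5], [1,6], [1,7], [2,3], [2,4], [2,5], [2,7], [2,8], [3,5], [3,6], [4,6], [6,8], [7,8]
  2-simplices (6): [1,2,4], [1,2,5], [1,2,7], [1,4,6], [2,3,5], [2,7,8]

so the chain groups are C_0 ≅ Z^8, C_1 ≅ Z^15, C_2 ≅ Z^6.

Boundary ∂_1: C_1 → C_0 sends each edge [p,q] (with p < q) to q − p.
As a 8×15 matrix over Z this has rank 7, with invariant factors (1,1,1,1,1,1,1).

∂_2: C_2 → C_1 sends each 2-simplex [p,q,r] to [q,r] − [p,r] + [p,q]. For instance
  ∂[1,2,4] = [2,4] − [1,4] + [1,2],
  ∂[2,3,5] = [3,5] − [2,5] + [2,3].
This gives a 15×6 integer matrix of rank 6; reducing to Smith normal form yields diagonal entries (1,1,1,1,1,1).

From H_k ≅ ker(∂_k) / im(∂_{k+1}) we obtain:

  H_0: rank C_0 − rank ∂_1 = 8 − 7 = 1, and the invariant factors of ∂_1 are all 1, so H_0 = Z.
  H_1: rank ker ∂_1 − rank ∂_2 = (15 − 7) − 6 = 2, and the invariant factors of ∂_2 are all 1, so H_1 = Z^2.
  H_2: rank ker ∂_2 − rank ∂_3 = (6 − 6) − 0 = 0, and there is no ∂_3, so H_2 = 0.

As a check, the Euler characteristic is 8 − 15 + 6 = -1, which agrees with 1 − 2 + 0 = -1.

H_0 = Z,  H_1 = Z^2,  H_2 = 0.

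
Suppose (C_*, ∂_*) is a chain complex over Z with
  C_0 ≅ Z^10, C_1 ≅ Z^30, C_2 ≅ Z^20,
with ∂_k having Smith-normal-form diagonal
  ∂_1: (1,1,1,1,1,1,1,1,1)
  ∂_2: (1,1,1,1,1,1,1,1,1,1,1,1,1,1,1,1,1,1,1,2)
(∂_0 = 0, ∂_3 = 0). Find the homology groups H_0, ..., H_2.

H_0: b_0 = 10 − 0 − 9 = 1; torsion from ∂_1 factors > 1: none. So H_0 ≅ Z.
H_1: b_1 = 30 − 9 − 20 = 1; torsion from ∂_2 factors > 1: [2]. So H_1 ≅ Z ⊕ Z/2Z.
H_2: b_2 = 20 − 20 − 0 = 0; torsion from ∂_3 factors > 1: none. So H_2 ≅ 0.

H_0 ≅ Z,  H_1 ≅ Z ⊕ Z/2Z,  H_2 = 0.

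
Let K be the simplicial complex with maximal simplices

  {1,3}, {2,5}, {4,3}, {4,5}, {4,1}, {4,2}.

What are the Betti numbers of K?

Fix the vertex order 1 < 2 < 3 < 4 < 5 and write every simplex with vertices in increasing order. Then dim K = 1 and the simplices of K are:

  0-simplices (5): [1], [2], [3], [4], [5]
  1-simplices (6): [1,3], [1,4], [2,4], [2,5], [3,4], [4,5]

so the chain groups are C_0 ≅ Z^5, C_1 ≅ Z^6.

∂_1: C_1 → C_0 is given by ∂[p,q] = [q] − [p]. For instance
  ∂[2,5] = [5] − [2].
As a 5×6 matrix over Z this has rank 4, with invariant factors (1,1,1,1).

Computing H_k = (kernel of ∂_k) / (image of ∂_{k+1}):

  H_0: rank C_0 − rank ∂_1 = 5 − 4 = 1, and the invariant factors of ∂_1 are all 1, so H_0 = Z.
  H_1: rank ker ∂_1 − rank ∂_2 = (6 − 4) − 0 = 2, and there is no ∂_2, so H_1 = Z^2.

Hence the Betti numbers are b_0 = 1, b_1 = 2.

b_0 = 1, b_1 = 2.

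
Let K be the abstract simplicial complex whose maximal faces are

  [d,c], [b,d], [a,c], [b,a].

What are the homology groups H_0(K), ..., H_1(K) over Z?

Take the total order a < b < c < d on the vertex set. Then K (dimension 1) consists of the simplices:

  0-simplices (4): a, b, c, d
  1-simplices (4): ab, ac, bd, cd

Hence C_0 ≅ Z^4, C_1 ≅ Z^4.

Boundary ∂_1: C_1 → C_0 maps an edge to its endpoints' difference, ∂[p,q] = q − p.
As a 4×4 matrix over Z this has rank 3, with invariant factors (1,1,1).

Computing H_k = (kernel of ∂_k) / (image of ∂_{k+1}):

  H_0: rank C_0 − rank ∂_1 = 4 − 3 = 1, and the invariant factors of ∂_1 are all 1, so H_0 = Z.
  H_1: rank ker ∂_1 − rank ∂_2 = (4 − 3) − 0 = 1, and there is no ∂_2, so H_1 = Z.

As a check, the Euler characteristic is 4 − 4 = 0, which agrees with 1 − 1 = 0.
(K is a triangulation of the circle S^1.)

H_0 ≅ Z,  H_1 ≅ Z.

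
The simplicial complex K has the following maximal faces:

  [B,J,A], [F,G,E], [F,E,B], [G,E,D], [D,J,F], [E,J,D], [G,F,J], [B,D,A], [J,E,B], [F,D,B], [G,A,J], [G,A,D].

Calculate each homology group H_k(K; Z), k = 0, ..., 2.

H_0 = Z,  H_1 = Z_2,  H_2 = 0.

Take the total order A < B < D < E < F < G < J on the vertex set. Then K (dimension 2) consists of the simplices:

  0-simplices (7): A, B, D, E, F, G, J
  1-simplices (18): AB, AD, AG, AJ, BD, BE, BF, BJ, DE, DF, DG, DJ, EF, EG, EJ, FG, FJ, GJ
  2-simplices (12): ABD, ABJ, ADG, AGJ, BDF, BEF, BEJ, DEG, DEJ, DFJ, EFG, FGJ

giving chain groups C_0 ≅ Z^7, C_1 ≅ Z^18, C_2 ≅ Z^12.

∂_1: C_1 → C_0 sends each edge [p,q] (with p < q) to q − p. For instance
  ∂EF = F − E.
This gives a 7×18 integer matrix of rank 6; reducing to Smith normal form yields diagonal entries (1,1,1,1,1,1).

∂_2: C_2 → C_1 sends each 2-simplex [p,q,r] to [q,r] − [p,r] + [p,q]. For instance
  ∂ABD = BD − AD + AB,
  ∂FGJ = GJ − FJ + FG.
As a 18×12 matrix over Z this has rank 12, with invariant factors (1,1,1,1,1,1,1,1,1,1,1,2).

Computing H_k = (kernel of ∂_k) / (image of ∂_{k+1}):

  H_0: rank C_0 − rank ∂_1 = 7 − 6 = 1, and the invariant factors of ∂_1 are all 1, so H_0 = Z.
  H_1: rank ker ∂_1 − rank ∂_2 = (18 − 6) − 12 = 0, and ∂_2 has invariant factor 2 > 1, so H_1 = Z_2.
  H_2: rank ker ∂_2 − rank ∂_3 = (12 − 12) − 0 = 0, and there is no ∂_3, so H_2 = 0.

(K is a triangulation of the real projective plane RP^2.)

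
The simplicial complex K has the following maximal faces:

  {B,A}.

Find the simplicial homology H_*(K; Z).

We work with the vertex ordering A < B. The simplices of K, each written with vertices in increasing order, are:

  0-simplices (2): A, B
  1-simplices (1): AB

Hence C_0 ≅ Z^2, C_1 ≅ Z^1.

∂_1: C_1 → C_0 maps an edge to its endpoints' difference, ∂[p,q] = q − p. For instance
  ∂AB = B − A.
The 2×1 boundary matrix has rank 1 and Smith normal form diag(1).

Now H_k = ker ∂_k / im ∂_{k+1}, so:

  H_0: rank C_0 − rank ∂_1 = 2 − 1 = 1, and the invariant factors of ∂_1 are all 1, so H_0 = Z.
  H_1: rank ker ∂_1 − rank ∂_2 = (1 − 1) − 0 = 0, and there is no ∂_2, so H_1 = 0.

H_0 ≅ Z,  H_1 = 0.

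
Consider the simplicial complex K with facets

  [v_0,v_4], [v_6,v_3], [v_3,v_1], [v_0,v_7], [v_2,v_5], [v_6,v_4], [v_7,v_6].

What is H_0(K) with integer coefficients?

H_0 ≅ Z^2.

We work with the vertex ordering v_0 < v_1 < v_2 < v_3 < v_4 < v_5 < v_6 < v_7. The simplices of K, each written with vertices in increasing order, are:

  0-simplices (8): [v_0], [v_1], [v_2], [v_3], [v_4], [v_5], [v_6], [v_7]
  1-simplices (7): [v_0,v_4], [v_0,v_7], [v_1,v_3], [v_2,v_5], [v_3,v_6], [v_4,v_6], [v_6,v_7]

so the chain groups are C_0 ≅ Z^8, C_1 ≅ Z^7.

∂_1: C_1 → C_0 is given by ∂[p,q] = [q] − [p].
The resulting 8×7 matrix has rank 6, and its Smith normal form has invariant factors (1,1,1,1,1,1).

From H_k ≅ ker(∂_k) / im(∂_{k+1}) we obtain:

  H_0: rank C_0 − rank ∂_1 = 8 − 6 = 2, and the invariant factors of ∂_1 are all 1, so H_0 = Z^2.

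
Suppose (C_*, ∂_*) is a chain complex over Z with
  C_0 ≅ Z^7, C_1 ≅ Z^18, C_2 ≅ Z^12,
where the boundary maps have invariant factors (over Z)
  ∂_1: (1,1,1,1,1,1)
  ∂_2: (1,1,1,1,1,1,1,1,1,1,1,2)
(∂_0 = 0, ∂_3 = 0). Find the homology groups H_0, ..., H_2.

H_0: b_0 = 7 − 0 − 6 = 1; torsion from ∂_1 factors > 1: none. So H_0 ≅ Z.
H_1: b_1 = 18 − 6 − 12 = 0; torsion from ∂_2 factors > 1: [2]. So H_1 ≅ Z/2.
H_2: b_2 = 12 − 12 − 0 = 0; torsion from ∂_3 factors > 1: none. So H_2 ≅ 0.

H_0 ≅ Z,  H_1 ≅ Z/2,  H_2 = 0.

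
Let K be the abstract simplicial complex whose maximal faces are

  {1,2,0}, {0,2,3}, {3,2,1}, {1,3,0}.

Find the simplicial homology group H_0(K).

Take the total order 0 < 1 < 2 < 3 on the vertex set. Then K (dimension 2) consists of the simplices:

  0-simplices (4): [0], [1], [2], [3]
  1-simplices (6): [0,1], [0,2], [0,3], [1,2], [1,3], [2,3]
  2-simplices (4): [0,1,2], [0,1,3], [0,2,3], [1,2,3]

so the chain groups are C_0 ≅ Z^4, C_1 ≅ Z^6, C_2 ≅ Z^4.

The boundary map ∂_1: C_1 → C_0 sends each edge [p,q] (with p < q) to q − p. For instance
  ∂[1,2] = [2] − [1].
This gives a 4×6 integer matrix of rank 3; reducing to Smith normal form yields diagonal entries (1,1,1).

The boundary map ∂_2: C_2 → C_1 acts by ∂[p,q,r] = [q,r] − [p,r] + [p,q]. For instance
  ∂[0,1,3] = [1,3] − [0,3] + [0,1],
  ∂[0,1,2] = [1,2] − [0,2] + [0,1].
The 6×4 boundary matrix has rank 3 and Smith normal form diag(1,1,1).

Computing H_k = (kernel of ∂_k) / (image of ∂_{k+1}):

  H_0: rank C_0 − rank ∂_1 = 4 − 3 = 1, and the invariant factors of ∂_1 are all 1, so H_0 = Z.

(K is a triangulation of the 2-sphere S^2.)

H_0 = Z.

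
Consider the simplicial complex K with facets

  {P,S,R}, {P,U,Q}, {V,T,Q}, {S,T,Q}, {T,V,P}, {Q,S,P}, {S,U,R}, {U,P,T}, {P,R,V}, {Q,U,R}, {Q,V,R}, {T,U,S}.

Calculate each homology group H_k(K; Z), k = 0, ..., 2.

K has 7 vertices, 18 edges, 12 triangles.
rank ∂_0 = 0, rank ∂_1 = 6 ⇒ b_0 = 7 − 0 − 6 = 1; all invariant factors of ∂_1 are 1 so no torsion. So H_0 ≅ Z.
rank ∂_1 = 6, rank ∂_2 = 12 ⇒ b_1 = 18 − 6 − 12 = 0; ∂_2 has invariant factor(s) [2] giving torsion. So H_1 ≅ Z/2.
rank ∂_2 = 12, rank ∂_3 = 0 ⇒ b_2 = 12 − 12 − 0 = 0. So H_2 ≅ 0.

H_0 = Z,  H_1 = Z/2,  H_2 = 0.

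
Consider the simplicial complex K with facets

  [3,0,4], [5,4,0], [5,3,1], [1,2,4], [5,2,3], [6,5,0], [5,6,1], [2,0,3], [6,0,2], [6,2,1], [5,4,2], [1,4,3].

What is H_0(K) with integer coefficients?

H_0 = Z.

Order the vertices as 0 < 1 < 2 < 3 < 4 < 5 < 6. Listing each simplex with vertices in this order, K has dimension 2 with simplices:

  0-simplices (7): [0], [1], [2], [3], [4], [5], [6]
  1-simplices (18): [0,2], [0,3], [0,4], [0,5], [0,6], [1,2], [1,3], [1,4], [1,5], [1,6], [2,3], [2,4], [2,5], [2,6], [3,4], [3,5], [4,5], [5,6]
  2-simplices (12): [0,2,3], [0,2,6], [0,3,4], [0,4,5], [0,5,6], [1,2,4], [1,2,6], [1,3,4], [1,3,5], [1,5,6], [2,3,5], [2,4,5]

so the chain groups are C_0 ≅ Z^7, C_1 ≅ Z^18, C_2 ≅ Z^12.

The boundary map ∂_1: C_1 → C_0 maps an edge to its endpoints' difference, ∂[p,q] = q − p. For instance
  ∂[1,4] = [4] − [1].
The 7×18 boundary matrix has rank 6 and Smith normal form diag(1,1,1,1,1,1).

The boundary map ∂_2: C_2 → C_1 sends each 2-simplex [p,q,r] to [q,r] − [p,r] + [p,q]. For instance
  ∂[1,5,6] = [5,6] − [1,6] + [1,5],
  ∂[0,4,5] = [4,5] − [0,5] + [0,4].
As a 18×12 matrix over Z this has rank 12, with invariant factors (1,1,1,1,1,1,1,1,1,1,1,2).

Computing H_k = (kernel of ∂_k) / (image of ∂_{k+1}):

  H_0: rank C_0 − rank ∂_1 = 7 − 6 = 1, and the invariant factors of ∂_1 are all 1, so H_0 ≅ Z.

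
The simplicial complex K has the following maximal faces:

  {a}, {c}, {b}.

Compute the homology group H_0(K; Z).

H_0 ≅ Z^3.

Take the total order a < b < c on the vertex set. Then K (dimension 0) consists of the simplices:

  0-simplices (3): a, b, c

so the chain groups are C_0 ≅ Z^3.

From H_k ≅ ker(∂_k) / im(∂_{k+1}) we obtain:

  H_0: rank C_0 − rank ∂_1 = 3 − 0 = 3, and there is no ∂_1, so H_0 = Z^3.

(K is a triangulation of a set of 3 points.)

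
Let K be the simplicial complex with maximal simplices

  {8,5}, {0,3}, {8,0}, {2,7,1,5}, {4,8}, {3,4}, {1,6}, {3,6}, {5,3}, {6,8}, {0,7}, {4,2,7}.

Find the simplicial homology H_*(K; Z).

H_0 = Z,  H_1 = Z^6,  H_2 = 0,  H_3 = 0.

Order the vertices as 0 < 1 < 2 < 3 < 4 < 5 < 6 < 7 < 8. Listing each simplex with vertices in this order, K has dimension 3 with simplices:

  0-simplices (9): [0], [1], [2], [3], [4], [5], [6], [7], [8]
  1-simplices (18): [0,3], [0,7], [0,8], [1,2], [1,5], [1,6], [1,7], [2,4], [2,5], [2,7], [3,4], [3,5], [3,6], [4,7], [4,8], [5,7], [5,8], [6,8]
  2-simplices (5): [1,2,5], [1,2,7], [1,5,7], [2,4,7], [2,5,7]
  3-simplices (1): [1,2,5,7]

Hence C_0 ≅ Z^9, C_1 ≅ Z^18, C_2 ≅ Z^5, C_3 ≅ Z^1.

∂_1: C_1 → C_0 sends each edge [p,q] (with p < q) to q − p.
As a 9×18 matrix over Z this has rank 8, with invariant factors (1,1,1,1,1,1,1,1).

Boundary ∂_2: C_2 → C_1 acts by ∂[p,q,r] = [q,r] − [p,r] + [p,q]. For instance
  ∂[1,2,5] = [2,5] − [1,5] + [1,2],
  ∂[1,2,7] = [2,7] − [1,7] + [1,2].
The 18×5 boundary matrix has rank 4 and Smith normal form diag(1,1,1,1).

The boundary map ∂_3: C_3 → C_2 sends each 3-simplex σ to the alternating sum Σ_i (−1)^i (σ with its i-th vertex removed). For instance
  ∂[1,2,5,7] = [2,5,7] − [1,5,7] + [1,2,7] − [1,2,5].
The 5×1 boundary matrix has rank 1 and Smith normal form diag(1).

Reading off H_k = ker ∂_k / im ∂_{k+1}:

  H_0: rank C_0 − rank ∂_1 = 9 − 8 = 1, and the invariant factors of ∂_1 are all 1, so H_0 = Z.
  H_1: rank ker ∂_1 − rank ∂_2 = (18 − 8) − 4 = 6, and the invariant factors of ∂_2 are all 1, so H_1 = Z^6.
  H_2: rank ker ∂_2 − rank ∂_3 = (5 − 4) − 1 = 0, and the invariant factors of ∂_3 are all 1, so H_2 = 0.
  H_3: rank ker ∂_3 − rank ∂_4 = (1 − 1) − 0 = 0, and there is no ∂_4, so H_3 = 0.

As a check, the Euler characteristic is 9 − 18 + 5 − 1 = -5, which agrees with 1 − 6 + 0 − 0 = -5.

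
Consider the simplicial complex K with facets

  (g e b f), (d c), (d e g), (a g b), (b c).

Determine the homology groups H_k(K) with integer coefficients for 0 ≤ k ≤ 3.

H_0 = Z,  H_1 = Z,  H_2 = 0,  H_3 = 0.

We work with the vertex ordering a < b < c < d < e < f < g. The simplices of K, each written with vertices in increasing order, are:

  0-simplices (7): a, b, c, d, e, f, g
  1-simplices (12): ab, ag, bc, be, bf, bg, cd, de, dg, ef, eg, fg
  2-simplices (6): abg, bef, beg, bfg, deg, efg
  3-simplices (1): befg

so the chain groups are C_0 ≅ Z^7, C_1 ≅ Z^12, C_2 ≅ Z^6, C_3 ≅ Z^1.

∂_1: C_1 → C_0 is given by ∂[p,q] = [q] − [p]. For instance
  ∂cd = d − c.
The resulting 7×12 matrix has rank 6, and its Smith normal form has invariant factors (1,1,1,1,1,1).

Boundary ∂_2: C_2 → C_1 acts by ∂[p,q,r] = [q,r] − [p,r] + [p,q]. For instance
  ∂beg = eg − bg + be,
  ∂abg = bg − ag + ab.
The resulting 12×6 matrix has rank 5, and its Smith normal form has invariant factors (1,1,1,1,1).

The boundary map ∂_3: C_3 → C_2 sends each 3-simplex σ to the alternating sum Σ_i (−1)^i (σ with its i-th vertex removed). For instance
  ∂befg = efg − bfg + beg − bef.
This gives a 6×1 integer matrix of rank 1; reducing to Smith normal form yields diagonal entries (1).

Now H_k = ker ∂_k / im ∂_{k+1}, so:

  H_0: rank C_0 − rank ∂_1 = 7 − 6 = 1, and the invariant factors of ∂_1 are all 1, so H_0 ≅ Z.
  H_1: rank ker ∂_1 − rank ∂_2 = (12 − 6) − 5 = 1, and the invariant factors of ∂_2 are all 1, so H_1 ≅ Z.
  H_2: rank ker ∂_2 − rank ∂_3 = (6 − 5) − 1 = 0, and the invariant factors of ∂_3 are all 1, so H_2 ≅ 0.
  H_3: rank ker ∂_3 − rank ∂_4 = (1 − 1) − 0 = 0, and there is no ∂_4, so H_3 ≅ 0.

As a check, the Euler characteristic is 7 − 12 + 6 − 1 = 0, which agrees with 1 − 1 + 0 − 0 = 0.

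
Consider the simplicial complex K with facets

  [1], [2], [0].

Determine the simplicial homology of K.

H_0 ≅ Z^3.

We work with the vertex ordering 0 < 1 < 2. The simplices of K, each written with vertices in increasing order, are:

  0-simplices (3): [0], [1], [2]

Hence C_0 ≅ Z^3.

Now H_k = ker ∂_k / im ∂_{k+1}, so:

  H_0: rank C_0 − rank ∂_1 = 3 − 0 = 3, and there is no ∂_1, so H_0 ≅ Z^3.

(K is a triangulation of a set of 3 points.)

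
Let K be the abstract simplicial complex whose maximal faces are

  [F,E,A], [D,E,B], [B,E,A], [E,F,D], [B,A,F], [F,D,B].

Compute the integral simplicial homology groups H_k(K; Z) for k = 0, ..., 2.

Take the total order A < B < D < E < F on the vertex set. Then K (dimension 2) consists of the simplices:

  0-simplices (5): A, B, D, E, F
  1-simplices (9): AB, AE, AF, BD, BE, BF, DE, DF, EF
  2-simplices (6): ABE, ABF, AEF, BDE, BDF, DEF

giving chain groups C_0 ≅ Z^5, C_1 ≅ Z^9, C_2 ≅ Z^6.

The boundary map ∂_1: C_1 → C_0 is given by ∂[p,q] = [q] − [p]. For instance
  ∂DE = E − D.
This gives a 5×9 integer matrix of rank 4; reducing to Smith normal form yields diagonal entries (1,1,1,1).

∂_2: C_2 → C_1 sends each 2-simplex [p,q,r] to [q,r] − [p,r] + [p,q]. For instance
  ∂BDF = DF − BF + BD,
  ∂ABF = BF − AF + AB.
As a 9×6 matrix over Z this has rank 5, with invariant factors (1,1,1,1,1).

Reading off H_k = ker ∂_k / im ∂_{k+1}:

  H_0: rank C_0 − rank ∂_1 = 5 − 4 = 1, and the invariant factors of ∂_1 are all 1, so H_0 = Z.
  H_1: rank ker ∂_1 − rank ∂_2 = (9 − 4) − 5 = 0, and the invariant factors of ∂_2 are all 1, so H_1 = 0.
  H_2: rank ker ∂_2 − rank ∂_3 = (6 − 5) − 0 = 1, and there is no ∂_3, so H_2 = Z.

H_0 ≅ Z,  H_1 = 0,  H_2 ≅ Z.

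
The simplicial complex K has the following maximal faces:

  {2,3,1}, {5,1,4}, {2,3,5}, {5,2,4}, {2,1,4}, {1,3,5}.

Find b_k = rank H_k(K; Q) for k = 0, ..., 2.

b_0 = 1, b_1 = 0, b_2 = 1.

Fix the vertex order 1 < 2 < 3 < 4 < 5 and write every simplex with vertices in increasing order. Then dim K = 2 and the simplices of K are:

  0-simplices (5): [1], [2], [3], [4], [5]
  1-simplices (9): [1,2], [1,3], [1,4], [1,5], [2,3], [2,4], [2,5], [3,5], [4,5]
  2-simplices (6): [1,2,3], [1,2,4], [1,3,5], [1,4,5], [2,3,5], [2,4,5]

so the chain groups are C_0 ≅ Z^5, C_1 ≅ Z^9, C_2 ≅ Z^6.

Boundary ∂_1: C_1 → C_0 sends each edge [p,q] (with p < q) to q − p.
The resulting 5×9 matrix has rank 4, and its Smith normal form has invariant factors (1,1,1,1).

∂_2: C_2 → C_1 maps a triangle to the signed sum of its edges. For instance
  ∂[1,2,3] = [2,3] − [1,3] + [1,2],
  ∂[2,4,5] = [4,5] − [2,5] + [2,4].
As a 9×6 matrix over Z this has rank 5, with invariant factors (1,1,1,1,1).

Computing H_k = (kernel of ∂_k) / (image of ∂_{k+1}):

  H_0: rank C_0 − rank ∂_1 = 5 − 4 = 1, and the invariant factors of ∂_1 are all 1, so H_0 = Z.
  H_1: rank ker ∂_1 − rank ∂_2 = (9 − 4) − 5 = 0, and the invariant factors of ∂_2 are all 1, so H_1 = 0.
  H_2: rank ker ∂_2 − rank ∂_3 = (6 − 5) − 0 = 1, and there is no ∂_3, so H_2 = Z.

(K is a triangulation of the 2-sphere S^2.)

Hence the Betti numbers are b_0 = 1, b_1 = 0, b_2 = 1.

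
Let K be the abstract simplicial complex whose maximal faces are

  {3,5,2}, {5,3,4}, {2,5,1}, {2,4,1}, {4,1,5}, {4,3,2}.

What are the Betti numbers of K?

b_0 = 1, b_1 = 0, b_2 = 1.

We work with the vertex ordering 1 < 2 < 3 < 4 < 5. The simplices of K, each written with vertices in increasing order, are:

  0-simplices (5): [1], [2], [3], [4], [5]
  1-simplices (9): [1,2], [1,4], [1,5], [2,3], [2,4], [2,5], [3,4], [3,5], [4,5]
  2-simplices (6): [1,2,4], [1,2,5], [1,4,5], [2,3,4], [2,3,5], [3,4,5]

so the chain groups are C_0 ≅ Z^5, C_1 ≅ Z^9, C_2 ≅ Z^6.

∂_1: C_1 → C_0 is given by ∂[p,q] = [q] − [p].
This gives a 5×9 integer matrix of rank 4; reducing to Smith normal form yields diagonal entries (1,1,1,1).

Boundary ∂_2: C_2 → C_1 acts by ∂[p,q,r] = [q,r] − [p,r] + [p,q]. For instance
  ∂[2,3,5] = [3,5] − [2,5] + [2,3],
  ∂[3,4,5] = [4,5] − [3,5] + [3,4].
This gives a 9×6 integer matrix of rank 5; reducing to Smith normal form yields diagonal entries (1,1,1,1,1).

Computing H_k = (kernel of ∂_k) / (image of ∂_{k+1}):

  H_0: rank C_0 − rank ∂_1 = 5 − 4 = 1, and the invariant factors of ∂_1 are all 1, so H_0 = Z.
  H_1: rank ker ∂_1 − rank ∂_2 = (9 − 4) − 5 = 0, and the invariant factors of ∂_2 are all 1, so H_1 = 0.
  H_2: rank ker ∂_2 − rank ∂_3 = (6 − 5) − 0 = 1, and there is no ∂_3, so H_2 = Z.

(K is a triangulation of the 2-sphere S^2.)

Hence the Betti numbers are b_0 = 1, b_1 = 0, b_2 = 1.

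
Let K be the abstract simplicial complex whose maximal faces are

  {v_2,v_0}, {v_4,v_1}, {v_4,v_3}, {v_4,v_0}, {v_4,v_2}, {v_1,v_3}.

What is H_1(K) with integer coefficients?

H_1 ≅ Z^2.

Fix the vertex order v_0 < v_1 < v_2 < v_3 < v_4 and write every simplex with vertices in increasing order. Then dim K = 1 and the simplices of K are:

  0-simplices (5): [v_0], [v_1], [v_2], [v_3], [v_4]
  1-simplices (6): [v_0,v_2], [v_0,v_4], [v_1,v_3], [v_1,v_4], [v_2,v_4], [v_3,v_4]

so the chain groups are C_0 ≅ Z^5, C_1 ≅ Z^6.

Boundary ∂_1: C_1 → C_0 sends each edge [p,q] (with p < q) to q − p. For instance
  ∂[v_1,v_3] = [v_3] − [v_1].
The 5×6 boundary matrix has rank 4 and Smith normal form diag(1,1,1,1).

Computing H_k = (kernel of ∂_k) / (image of ∂_{k+1}):

  H_1: rank ker ∂_1 − rank ∂_2 = (6 − 4) − 0 = 2, and there is no ∂_2, so H_1 = Z^2.

(K is a triangulation of a wedge of 2 circles.)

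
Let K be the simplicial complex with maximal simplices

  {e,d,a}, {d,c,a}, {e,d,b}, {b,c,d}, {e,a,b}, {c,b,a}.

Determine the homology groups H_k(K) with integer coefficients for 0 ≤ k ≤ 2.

H_0 = Z,  H_1 = 0,  H_2 = Z.

Order the vertices as a < b < c < d < e. Listing each simplex with vertices in this order, K has dimension 2 with simplices:

  0-simplices (5): a, b, c, d, e
  1-simplices (9): ab, ac, ad, ae, bc, bd, be, cd, de
  2-simplices (6): abc, abe, acd, ade, bcd, bde

Hence C_0 ≅ Z^5, C_1 ≅ Z^9, C_2 ≅ Z^6.

Boundary ∂_1: C_1 → C_0 maps an edge to its endpoints' difference, ∂[p,q] = q − p. For instance
  ∂ad = d − a.
The 5×9 boundary matrix has rank 4 and Smith normal form diag(1,1,1,1).

The boundary map ∂_2: C_2 → C_1 sends each 2-simplex [p,q,r] to [q,r] − [p,r] + [p,q]. For instance
  ∂acd = cd − ad + ac,
  ∂bde = de − be + bd.
The resulting 9×6 matrix has rank 5, and its Smith normal form has invariant factors (1,1,1,1,1).

From H_k ≅ ker(∂_k) / im(∂_{k+1}) we obtain:

  H_0: rank C_0 − rank ∂_1 = 5 − 4 = 1, and the invariant factors of ∂_1 are all 1, so H_0 ≅ Z.
  H_1: rank ker ∂_1 − rank ∂_2 = (9 − 4) − 5 = 0, and the invariant factors of ∂_2 are all 1, so H_1 ≅ 0.
  H_2: rank ker ∂_2 − rank ∂_3 = (6 − 5) − 0 = 1, and there is no ∂_3, so H_2 ≅ Z.

(K is a triangulation of the 2-sphere S^2.)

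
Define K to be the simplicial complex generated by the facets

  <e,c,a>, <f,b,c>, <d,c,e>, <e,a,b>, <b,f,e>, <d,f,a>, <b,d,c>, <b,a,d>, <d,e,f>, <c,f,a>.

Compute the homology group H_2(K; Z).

H_2 ≅ 0.

We work with the vertex ordering a < b < c < d < e < f. The simplices of K, each written with vertices in increasing order, are:

  0-simplices (6): a, b, c, d, e, f
  1-simplices (15): ab, ac, ad, ae, af, bc, bd, be, bf, cd, ce, cf, de, df, ef
  2-simplices (10): abd, abe, ace, acf, adf, bcd, bcf, bef, cde, def

giving chain groups C_0 ≅ Z^6, C_1 ≅ Z^15, C_2 ≅ Z^10.

The boundary map ∂_1: C_1 → C_0 is given by ∂[p,q] = [q] − [p]. For instance
  ∂cd = d − c.
As a 6×15 matrix over Z this has rank 5, with invariant factors (1,1,1,1,1).

Boundary ∂_2: C_2 → C_1 maps a triangle to the signed sum of its edges. For instance
  ∂adf = df − af + ad,
  ∂ace = ce − ae + ac.
As a 15×10 matrix over Z this has rank 10, with invariant factors (1,1,1,1,1,1,1,1,1,2).

Computing H_k = (kernel of ∂_k) / (image of ∂_{k+1}):

  H_2: rank ker ∂_2 − rank ∂_3 = (10 − 10) − 0 = 0, and there is no ∂_3, so H_2 ≅ 0.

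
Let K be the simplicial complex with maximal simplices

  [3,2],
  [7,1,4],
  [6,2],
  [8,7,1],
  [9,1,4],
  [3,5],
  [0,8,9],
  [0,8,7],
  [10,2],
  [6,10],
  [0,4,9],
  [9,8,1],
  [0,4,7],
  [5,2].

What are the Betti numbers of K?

b_0 = 2, b_1 = 2, b_2 = 1.

K has 11 vertices, 18 edges, 8 triangles.
rank ∂_0 = 0, rank ∂_1 = 9 ⇒ b_0 = 11 − 0 − 9 = 2; all invariant factors of ∂_1 are 1 so no torsion. So H_0 ≅ Z^2.
rank ∂_1 = 9, rank ∂_2 = 7 ⇒ b_1 = 18 − 9 − 7 = 2; all invariant factors of ∂_2 are 1 so no torsion. So H_1 ≅ Z^2.
rank ∂_2 = 7, rank ∂_3 = 0 ⇒ b_2 = 8 − 7 − 0 = 1. So H_2 ≅ Z.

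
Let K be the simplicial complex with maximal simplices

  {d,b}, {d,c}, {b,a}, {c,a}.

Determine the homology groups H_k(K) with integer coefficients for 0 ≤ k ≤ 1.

H_0 ≅ Z,  H_1 ≅ Z.

K has 4 vertices, 4 edges.
rank ∂_0 = 0, rank ∂_1 = 3 ⇒ b_0 = 4 − 0 − 3 = 1; all invariant factors of ∂_1 are 1 so no torsion. So H_0 = Z.
rank ∂_1 = 3, rank ∂_2 = 0 ⇒ b_1 = 4 − 3 − 0 = 1. So H_1 = Z.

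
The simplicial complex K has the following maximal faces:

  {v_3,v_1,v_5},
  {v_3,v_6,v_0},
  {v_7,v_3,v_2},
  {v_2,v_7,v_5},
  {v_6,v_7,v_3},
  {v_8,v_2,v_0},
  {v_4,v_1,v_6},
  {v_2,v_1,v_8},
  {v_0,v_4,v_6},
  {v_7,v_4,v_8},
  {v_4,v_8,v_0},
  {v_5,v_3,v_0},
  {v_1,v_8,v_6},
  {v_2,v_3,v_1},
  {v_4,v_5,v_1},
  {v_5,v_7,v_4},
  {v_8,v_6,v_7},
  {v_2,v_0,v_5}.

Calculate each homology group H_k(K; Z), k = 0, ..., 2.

Fix the vertex order v_0 < v_1 < v_2 < v_3 < v_4 < v_5 < v_6 < v_7 < v_8 and write every simplex with vertices in increasing order. Then dim K = 2 and the simplices of K are:

  0-simplices (9): [v_0], [v_1], [v_2], [v_3], [v_4], [v_5], [v_6], [v_7], [v_8]
  1-simplices (27): (27 of them)
  2-simplices (18): (18 of them)

Hence C_0 ≅ Z^9, C_1 ≅ Z^27, C_2 ≅ Z^18.

Boundary ∂_1: C_1 → C_0 maps an edge to its endpoints' difference, ∂[p,q] = q − p. For instance
  ∂[v_3,v_6] = [v_6] − [v_3].
The 9×27 boundary matrix has rank 8 and Smith normal form diag(1,1,1,1,1,1,1,1).

Boundary ∂_2: C_2 → C_1 maps a triangle to the signed sum of its edges. For instance
  ∂[v_3,v_6,v_7] = [v_6,v_7] − [v_3,v_7] + [v_3,v_6],
  ∂[v_1,v_3,v_5] = [v_3,v_5] − [v_1,v_5] + [v_1,v_3].
This gives a 27×18 integer matrix of rank 18; reducing to Smith normal form yields diagonal entries (1,1,1,1,1,1,1,1,1,1,1,1,1,1,1,1,1,2).

Now H_k = ker ∂_k / im ∂_{k+1}, so:

  H_0: rank C_0 − rank ∂_1 = 9 − 8 = 1, and the invariant factors of ∂_1 are all 1, so H_0 ≅ Z.
  H_1: rank ker ∂_1 − rank ∂_2 = (27 − 8) − 18 = 1, and ∂_2 has invariant factor 2 > 1, so H_1 ≅ Z × Z/2.
  H_2: rank ker ∂_2 − rank ∂_3 = (18 − 18) − 0 = 0, and there is no ∂_3, so H_2 ≅ 0.

As a check, the Euler characteristic is 9 − 27 + 18 = 0, which agrees with 1 − 1 + 0 = 0.
(K is a triangulation of the Klein bottle.)

H_0 = Z,  H_1 = Z × Z/2,  H_2 = 0.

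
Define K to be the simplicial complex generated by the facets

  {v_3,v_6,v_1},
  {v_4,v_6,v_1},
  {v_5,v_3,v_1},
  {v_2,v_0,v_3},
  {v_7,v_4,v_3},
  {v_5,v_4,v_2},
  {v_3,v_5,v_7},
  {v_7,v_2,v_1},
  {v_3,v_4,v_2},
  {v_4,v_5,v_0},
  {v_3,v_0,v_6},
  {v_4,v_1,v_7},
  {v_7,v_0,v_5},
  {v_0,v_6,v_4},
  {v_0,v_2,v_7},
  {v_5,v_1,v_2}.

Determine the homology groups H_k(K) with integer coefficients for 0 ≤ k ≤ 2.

Take the total order v_0 < v_1 < v_2 < v_3 < v_4 < v_5 < v_6 < v_7 on the vertex set. Then K (dimension 2) consists of the simplices:

  0-simplices (8): [v_0], [v_1], [v_2], [v_3], [v_4], [v_5], [v_6], [v_7]
  1-simplices (24): (24 of them)
  2-simplices (16): (16 of them)

giving chain groups C_0 ≅ Z^8, C_1 ≅ Z^24, C_2 ≅ Z^16.

Boundary ∂_1: C_1 → C_0 maps an edge to its endpoints' difference, ∂[p,q] = q − p. For instance
  ∂[v_1,v_2] = [v_2] − [v_1].
The resulting 8×24 matrix has rank 7, and its Smith normal form has invariant factors (1,1,1,1,1,1,1).

Boundary ∂_2: C_2 → C_1 sends each 2-simplex [p,q,r] to [q,r] − [p,r] + [p,q]. For instance
  ∂[v_2,v_3,v_4] = [v_3,v_4] − [v_2,v_4] + [v_2,v_3],
  ∂[v_1,v_3,v_5] = [v_3,v_5] − [v_1,v_5] + [v_1,v_3].
This gives a 24×16 integer matrix of rank 15; reducing to Smith normal form yields diagonal entries (1,1,1,1,1,1,1,1,1,1,1,1,1,1,1).

From H_k ≅ ker(∂_k) / im(∂_{k+1}) we obtain:

  H_0: rank C_0 − rank ∂_1 = 8 − 7 = 1, and the invariant factors of ∂_1 are all 1, so H_0 = Z.
  H_1: rank ker ∂_1 − rank ∂_2 = (24 − 7) − 15 = 2, and the invariant factors of ∂_2 are all 1, so H_1 = Z^2.
  H_2: rank ker ∂_2 − rank ∂_3 = (16 − 15) − 0 = 1, and there is no ∂_3, so H_2 = Z.

(K is a triangulation of the torus T^2.)

H_0 = Z,  H_1 = Z^2,  H_2 = Z.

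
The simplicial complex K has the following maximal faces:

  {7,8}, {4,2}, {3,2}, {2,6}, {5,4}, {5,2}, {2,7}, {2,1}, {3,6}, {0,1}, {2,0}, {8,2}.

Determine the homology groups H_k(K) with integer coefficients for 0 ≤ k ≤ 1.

Order the vertices as 0 < 1 < 2 < 3 < 4 < 5 < 6 < 7 < 8. Listing each simplex with vertices in this order, K has dimension 1 with simplices:

  0-simplices (9): [0], [1], [2], [3], [4], [5], [6], [7], [8]
  1-simplices (12): [0,1], [0,2], [1,2], [2,3], [2,4], [2,5], [2,6], [2,7], [2,8], [3,6], [4,5], [7,8]

so the chain groups are C_0 ≅ Z^9, C_1 ≅ Z^12.

Boundary ∂_1: C_1 → C_0 sends each edge [p,q] (with p < q) to q − p. For instance
  ∂[2,6] = [6] − [2].
As a 9×12 matrix over Z this has rank 8, with invariant factors (1,1,1,1,1,1,1,1).

Reading off H_k = ker ∂_k / im ∂_{k+1}:

  H_0: rank C_0 − rank ∂_1 = 9 − 8 = 1, and the invariant factors of ∂_1 are all 1, so H_0 ≅ Z.
  H_1: rank ker ∂_1 − rank ∂_2 = (12 − 8) − 0 = 4, and there is no ∂_2, so H_1 ≅ Z^4.

As a check, the Euler characteristic is 9 − 12 = -3, which agrees with 1 − 4 = -3.
(K is a triangulation of a wedge of 4 circles.)

H_0 = Z,  H_1 = Z^4.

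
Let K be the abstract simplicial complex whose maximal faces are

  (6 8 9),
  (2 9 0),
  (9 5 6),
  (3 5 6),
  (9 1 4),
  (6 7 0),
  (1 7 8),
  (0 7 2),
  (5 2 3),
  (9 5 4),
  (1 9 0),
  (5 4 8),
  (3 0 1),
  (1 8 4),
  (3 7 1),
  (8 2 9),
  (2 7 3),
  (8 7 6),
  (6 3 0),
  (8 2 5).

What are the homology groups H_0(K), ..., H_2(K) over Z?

We work with the vertex ordering 0 < 1 < 2 < 3 < 4 < 5 < 6 < 7 < 8 < 9. The simplices of K, each written with vertices in increasing order, are:

  0-simplices (10): [0], [1], [2], [3], [4], [5], [6], [7], [8], [9]
  1-simplices (30): (30 of them)
  2-simplices (20): (20 of them)

giving chain groups C_0 ≅ Z^10, C_1 ≅ Z^30, C_2 ≅ Z^20.

∂_1: C_1 → C_0 maps an edge to its endpoints' difference, ∂[p,q] = q − p.
As a 10×30 matrix over Z this has rank 9, with invariant factors (1,1,1,1,1,1,1,1,1).

∂_2: C_2 → C_1 acts by ∂[p,q,r] = [q,r] − [p,r] + [p,q]. For instance
  ∂[3,5,6] = [5,6] − [3,6] + [3,5],
  ∂[4,5,9] = [5,9] − [4,9] + [4,5].
This gives a 30×20 integer matrix of rank 20; reducing to Smith normal form yields diagonal entries (1,1,1,1,1,1,1,1,1,1,1,1,1,1,1,1,1,1,1,2).

Computing H_k = (kernel of ∂_k) / (image of ∂_{k+1}):

  H_0: rank C_0 − rank ∂_1 = 10 − 9 = 1, and the invariant factors of ∂_1 are all 1, so H_0 = Z.
  H_1: rank ker ∂_1 − rank ∂_2 = (30 − 9) − 20 = 1, and ∂_2 has invariant factor 2 > 1, so H_1 = Z ⊕ Z/2Z.
  H_2: rank ker ∂_2 − rank ∂_3 = (20 − 20) − 0 = 0, and there is no ∂_3, so H_2 = 0.

H_0 ≅ Z,  H_1 ≅ Z ⊕ Z/2Z,  H_2 = 0.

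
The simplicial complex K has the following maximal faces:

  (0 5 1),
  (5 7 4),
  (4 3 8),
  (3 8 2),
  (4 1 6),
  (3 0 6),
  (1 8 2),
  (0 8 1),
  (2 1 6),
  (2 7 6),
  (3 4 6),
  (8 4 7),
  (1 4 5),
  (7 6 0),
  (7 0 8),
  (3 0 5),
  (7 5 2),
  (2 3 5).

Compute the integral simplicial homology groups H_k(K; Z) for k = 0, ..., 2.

H_0 = Z,  H_1 = Z^2,  H_2 = Z.

Fix the vertex order 0 < 1 < 2 < 3 < 4 < 5 < 6 < 7 < 8 and write every simplex with vertices in increasing order. Then dim K = 2 and the simplices of K are:

  0-simplices (9): [0], [1], [2], [3], [4], [5], [6], [7], [8]
  1-simplices (27): (27 of them)
  2-simplices (18): [0,1,5], [0,1,8], [0,3,5], [0,3,6], [0,6,7], [0,7,8], [1,2,6], [1,2,8], [1,4,5], [1,4,6], [2,3,5], [2,3,8], [2,5,7], [2,6,7], [3,4,6], [3,4,8], [4,5,7], [4,7,8]

so the chain groups are C_0 ≅ Z^9, C_1 ≅ Z^27, C_2 ≅ Z^18.

The boundary map ∂_1: C_1 → C_0 is given by ∂[p,q] = [q] − [p]. For instance
  ∂[1,2] = [2] − [1].
This gives a 9×27 integer matrix of rank 8; reducing to Smith normal form yields diagonal entries (1,1,1,1,1,1,1,1).

The boundary map ∂_2: C_2 → C_1 maps a triangle to the signed sum of its edges. For instance
  ∂[0,3,6] = [3,6] − [0,6] + [0,3],
  ∂[3,4,6] = [4,6] − [3,6] + [3,4].
This gives a 27×18 integer matrix of rank 17; reducing to Smith normal form yields diagonal entries (1,1,1,1,1,1,1,1,1,1,1,1,1,1,1,1,1).

Computing H_k = (kernel of ∂_k) / (image of ∂_{k+1}):

  H_0: rank C_0 − rank ∂_1 = 9 − 8 = 1, and the invariant factors of ∂_1 are all 1, so H_0 = Z.
  H_1: rank ker ∂_1 − rank ∂_2 = (27 − 8) − 17 = 2, and the invariant factors of ∂_2 are all 1, so H_1 = Z^2.
  H_2: rank ker ∂_2 − rank ∂_3 = (18 − 17) − 0 = 1, and there is no ∂_3, so H_2 = Z.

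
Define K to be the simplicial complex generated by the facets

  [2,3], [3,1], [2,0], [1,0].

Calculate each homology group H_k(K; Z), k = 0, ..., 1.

H_0 ≅ Z,  H_1 ≅ Z.

K has 4 vertices, 4 edges.
rank ∂_0 = 0, rank ∂_1 = 3 ⇒ b_0 = 4 − 0 − 3 = 1; all invariant factors of ∂_1 are 1 so no torsion. So H_0 ≅ Z.
rank ∂_1 = 3, rank ∂_2 = 0 ⇒ b_1 = 4 − 3 − 0 = 1. So H_1 ≅ Z.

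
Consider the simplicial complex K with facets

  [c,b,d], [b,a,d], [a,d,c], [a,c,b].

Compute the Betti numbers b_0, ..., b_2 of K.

Fix the vertex order a < b < c < d and write every simplex with vertices in increasing order. Then dim K = 2 and the simplices of K are:

  0-simplices (4): a, b, c, d
  1-simplices (6): ab, ac, ad, bc, bd, cd
  2-simplices (4): abc, abd, acd, bcd

giving chain groups C_0 ≅ Z^4, C_1 ≅ Z^6, C_2 ≅ Z^4.

∂_1: C_1 → C_0 is given by ∂[p,q] = [q] − [p].
As a 4×6 matrix over Z this has rank 3, with invariant factors (1,1,1).

The boundary map ∂_2: C_2 → C_1 maps a triangle to the signed sum of its edges. For instance
  ∂abc = bc − ac + ab,
  ∂bcd = cd − bd + bc.
This gives a 6×4 integer matrix of rank 3; reducing to Smith normal form yields diagonal entries (1,1,1).

Computing H_k = (kernel of ∂_k) / (image of ∂_{k+1}):

  H_0: rank C_0 − rank ∂_1 = 4 − 3 = 1, and the invariant factors of ∂_1 are all 1, so H_0 ≅ Z.
  H_1: rank ker ∂_1 − rank ∂_2 = (6 − 3) − 3 = 0, and the invariant factors of ∂_2 are all 1, so H_1 ≅ 0.
  H_2: rank ker ∂_2 − rank ∂_3 = (4 − 3) − 0 = 1, and there is no ∂_3, so H_2 ≅ Z.

Hence the Betti numbers are b_0 = 1, b_1 = 0, b_2 = 1.

b_0 = 1, b_1 = 0, b_2 = 1.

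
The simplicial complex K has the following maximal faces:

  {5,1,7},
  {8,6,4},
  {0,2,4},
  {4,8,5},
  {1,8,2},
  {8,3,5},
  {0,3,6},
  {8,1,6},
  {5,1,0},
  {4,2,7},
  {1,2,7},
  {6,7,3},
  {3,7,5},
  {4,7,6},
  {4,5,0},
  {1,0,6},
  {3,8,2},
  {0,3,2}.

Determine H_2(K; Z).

H_2 = Z.

Order the vertices as 0 < 1 < 2 < 3 < 4 < 5 < 6 < 7 < 8. Listing each simplex with vertices in this order, K has dimension 2 with simplices:

  0-simplices (9): [0], [1], [2], [3], [4], [5], [6], [7], [8]
  1-simplices (27): (27 of them)
  2-simplices (18): [0,1,5], [0,1,6], [0,2,3], [0,2,4], [0,3,6], [0,4,5], [1,2,7], [1,2,8], [1,5,7], [1,6,8], [2,3,8], [2,4,7], [3,5,7], [3,5,8], [3,6,7], [4,5,8], [4,6,7], [4,6,8]

Hence C_0 ≅ Z^9, C_1 ≅ Z^27, C_2 ≅ Z^18.

Boundary ∂_1: C_1 → C_0 maps an edge to its endpoints' difference, ∂[p,q] = q − p.
As a 9×27 matrix over Z this has rank 8, with invariant factors (1,1,1,1,1,1,1,1).

The boundary map ∂_2: C_2 → C_1 maps a triangle to the signed sum of its edges. For instance
  ∂[4,6,7] = [6,7] − [4,7] + [4,6],
  ∂[1,2,8] = [2,8] − [1,8] + [1,2].
This gives a 27×18 integer matrix of rank 17; reducing to Smith normal form yields diagonal entries (1,1,1,1,1,1,1,1,1,1,1,1,1,1,1,1,1).

Computing H_k = (kernel of ∂_k) / (image of ∂_{k+1}):

  H_2: rank ker ∂_2 − rank ∂_3 = (18 − 17) − 0 = 1, and there is no ∂_3, so H_2 ≅ Z.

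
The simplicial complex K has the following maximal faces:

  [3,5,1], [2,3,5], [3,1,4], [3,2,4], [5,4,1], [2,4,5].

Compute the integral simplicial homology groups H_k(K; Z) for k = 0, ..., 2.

Order the vertices as 1 < 2 < 3 < 4 < 5. Listing each simplex with vertices in this order, K has dimension 2 with simplices:

  0-simplices (5): [1], [2], [3], [4], [5]
  1-simplices (9): [1,3], [1,4], [1,5], [2,3], [2,4], [2,5], [3,4], [3,5], [4,5]
  2-simplices (6): [1,3,4], [1,3,5], [1,4,5], [2,3,4], [2,3,5], [2,4,5]

giving chain groups C_0 ≅ Z^5, C_1 ≅ Z^9, C_2 ≅ Z^6.

The boundary map ∂_1: C_1 → C_0 sends each edge [p,q] (with p < q) to q − p. For instance
  ∂[3,4] = [4] − [3].
This gives a 5×9 integer matrix of rank 4; reducing to Smith normal form yields diagonal entries (1,1,1,1).

∂_2: C_2 → C_1 acts by ∂[p,q,r] = [q,r] − [p,r] + [p,q]. For instance
  ∂[2,3,4] = [3,4] − [2,4] + [2,3],
  ∂[2,3,5] = [3,5] − [2,5] + [2,3].
The resulting 9×6 matrix has rank 5, and its Smith normal form has invariant factors (1,1,1,1,1).

Reading off H_k = ker ∂_k / im ∂_{k+1}:

  H_0: rank C_0 − rank ∂_1 = 5 − 4 = 1, and the invariant factors of ∂_1 are all 1, so H_0 = Z.
  H_1: rank ker ∂_1 − rank ∂_2 = (9 − 4) − 5 = 0, and the invariant factors of ∂_2 are all 1, so H_1 = 0.
  H_2: rank ker ∂_2 − rank ∂_3 = (6 − 5) − 0 = 1, and there is no ∂_3, so H_2 = Z.

(K is a triangulation of the 2-sphere S^2.)

H_0 ≅ Z,  H_1 = 0,  H_2 ≅ Z.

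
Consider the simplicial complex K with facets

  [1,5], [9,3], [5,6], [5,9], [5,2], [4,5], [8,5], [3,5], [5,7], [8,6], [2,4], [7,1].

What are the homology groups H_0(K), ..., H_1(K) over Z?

We work with the vertex ordering 1 < 2 < 3 < 4 < 5 < 6 < 7 < 8 < 9. The simplices of K, each written with vertices in increasing order, are:

  0-simplices (9): [1], [2], [3], [4], [5], [6], [7], [8], [9]
  1-simplices (12): [1,5], [1,7], [2,4], [2,5], [3,5], [3,9], [4,5], [5,6], [5,7], [5,8], [5,9], [6,8]

so the chain groups are C_0 ≅ Z^9, C_1 ≅ Z^12.

Boundary ∂_1: C_1 → C_0 maps an edge to its endpoints' difference, ∂[p,q] = q − p. For instance
  ∂[5,9] = [9] − [5].
The resulting 9×12 matrix has rank 8, and its Smith normal form has invariant factors (1,1,1,1,1,1,1,1).

Reading off H_k = ker ∂_k / im ∂_{k+1}:

  H_0: rank C_0 − rank ∂_1 = 9 − 8 = 1, and the invariant factors of ∂_1 are all 1, so H_0 = Z.
  H_1: rank ker ∂_1 − rank ∂_2 = (12 − 8) − 0 = 4, and there is no ∂_2, so H_1 = Z^4.

As a check, the Euler characteristic is 9 − 12 = -3, which agrees with 1 − 4 = -3.
(K is a triangulation of a wedge of 4 circles.)

H_0 = Z,  H_1 = Z^4.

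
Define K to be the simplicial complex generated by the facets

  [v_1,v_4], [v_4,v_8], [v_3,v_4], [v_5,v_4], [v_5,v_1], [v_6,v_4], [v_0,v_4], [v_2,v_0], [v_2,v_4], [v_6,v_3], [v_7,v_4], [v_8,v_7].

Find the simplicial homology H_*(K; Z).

H_0 ≅ Z,  H_1 ≅ Z^4.

We work with the vertex ordering v_0 < v_1 < v_2 < v_3 < v_4 < v_5 < v_6 < v_7 < v_8. The simplices of K, each written with vertices in increasing order, are:

  0-simplices (9): [v_0], [v_1], [v_2], [v_3], [v_4], [v_5], [v_6], [v_7], [v_8]
  1-simplices (12): [v_0,v_2], [v_0,v_4], [v_1,v_4], [v_1,v_5], [v_2,v_4], [v_3,v_4], [v_3,v_6], [v_4,v_5], [v_4,v_6], [v_4,v_7], [v_4,v_8], [v_7,v_8]

so the chain groups are C_0 ≅ Z^9, C_1 ≅ Z^12.

Boundary ∂_1: C_1 → C_0 sends each edge [p,q] (with p < q) to q − p.
As a 9×12 matrix over Z this has rank 8, with invariant factors (1,1,1,1,1,1,1,1).

From H_k ≅ ker(∂_k) / im(∂_{k+1}) we obtain:

  H_0: rank C_0 − rank ∂_1 = 9 − 8 = 1, and the invariant factors of ∂_1 are all 1, so H_0 ≅ Z.
  H_1: rank ker ∂_1 − rank ∂_2 = (12 − 8) − 0 = 4, and there is no ∂_2, so H_1 ≅ Z^4.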